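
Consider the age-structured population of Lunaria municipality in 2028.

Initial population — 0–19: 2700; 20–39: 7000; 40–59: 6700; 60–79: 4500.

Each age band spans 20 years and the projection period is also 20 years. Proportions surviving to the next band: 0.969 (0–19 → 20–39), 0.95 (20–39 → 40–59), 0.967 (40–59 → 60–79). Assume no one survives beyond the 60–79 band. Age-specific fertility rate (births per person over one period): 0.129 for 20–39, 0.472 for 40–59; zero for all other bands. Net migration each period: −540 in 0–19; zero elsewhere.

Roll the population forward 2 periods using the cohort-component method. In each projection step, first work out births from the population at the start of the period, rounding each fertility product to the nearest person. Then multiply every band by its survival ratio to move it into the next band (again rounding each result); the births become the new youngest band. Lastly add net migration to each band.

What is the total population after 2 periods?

(Groups numbered youngest = 1 to oldest = 4.)
Period 1:
Births: 7000 × 0.129 = 903, 6700 × 0.472 = 3162 ⇒ total 4065
Group 2: 2700 × 0.969 = 2616
Group 3: 7000 × 0.95 = 6650
Group 4: 6700 × 0.967 = 6479
Net migration: Group 1 − 540 → 3525
Giving 3525 / 2616 / 6650 / 6479.
Period 2:
Births: 2616 × 0.129 = 337, 6650 × 0.472 = 3139 ⇒ total 3476
Group 2: 3525 × 0.969 = 3416
Group 3: 2616 × 0.95 = 2485
Group 4: 6650 × 0.967 = 6431
Net migration: Group 1 − 540 → 2936
Giving 2936 / 3416 / 2485 / 6431.
Total after period 2: 2936 + 3416 + 2485 + 6431 = 15268

15268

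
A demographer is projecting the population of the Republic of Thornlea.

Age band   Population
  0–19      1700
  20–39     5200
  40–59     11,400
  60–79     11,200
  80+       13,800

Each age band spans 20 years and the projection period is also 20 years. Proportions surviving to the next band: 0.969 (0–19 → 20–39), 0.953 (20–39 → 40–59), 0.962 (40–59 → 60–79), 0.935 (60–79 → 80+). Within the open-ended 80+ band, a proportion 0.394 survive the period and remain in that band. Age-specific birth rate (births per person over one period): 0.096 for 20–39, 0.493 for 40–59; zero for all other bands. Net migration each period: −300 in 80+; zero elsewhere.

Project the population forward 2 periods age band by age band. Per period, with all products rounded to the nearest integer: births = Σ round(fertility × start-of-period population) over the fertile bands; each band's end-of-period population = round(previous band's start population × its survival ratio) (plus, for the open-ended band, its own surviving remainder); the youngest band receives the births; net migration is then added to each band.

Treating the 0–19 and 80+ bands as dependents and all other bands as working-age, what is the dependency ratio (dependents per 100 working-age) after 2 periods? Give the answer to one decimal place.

Period 1.
Births: 5200 * 0.096 = 499, 11400 * 0.493 = 5620 → total 6119
20–39: 1700 * 0.969 = 1647
40–59: 5200 * 0.953 = 4956
60–79: 11400 * 0.962 = 10967
80+: 11200 * 0.935 + 13800 * 0.394 = 10472 + 5437 = 15909
Net migration: 80+ − 300 → 15609
End of period: [6119, 1647, 4956, 10967, 15609]
Period 2.
Births: 1647 * 0.096 = 158, 4956 * 0.493 = 2443 → total 2601
20–39: 6119 * 0.969 = 5929
40–59: 1647 * 0.953 = 1570
60–79: 4956 * 0.962 = 4768
80+: 10967 * 0.935 + 15609 * 0.394 = 10254 + 6150 = 16404
Net migration: 80+ − 300 → 16104
End of period: [2601, 5929, 1570, 4768, 16104]
Dependents (band 0–19 + band 80+) = 2601 + 16104 = 18705; working-age = 12267; ratio = 18705/12267 × 100 = 152.5

152.5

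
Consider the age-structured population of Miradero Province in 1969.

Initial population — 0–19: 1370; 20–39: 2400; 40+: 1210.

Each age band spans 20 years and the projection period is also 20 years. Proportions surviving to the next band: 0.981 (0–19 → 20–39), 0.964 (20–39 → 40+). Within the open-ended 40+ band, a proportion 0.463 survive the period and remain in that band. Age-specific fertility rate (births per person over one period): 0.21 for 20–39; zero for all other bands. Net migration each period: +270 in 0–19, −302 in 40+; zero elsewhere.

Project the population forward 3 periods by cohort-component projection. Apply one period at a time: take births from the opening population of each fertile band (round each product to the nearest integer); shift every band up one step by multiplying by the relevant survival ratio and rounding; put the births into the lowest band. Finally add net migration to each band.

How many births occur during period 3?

Numbering the groups 1..3 from youngest to oldest:
Period 1:
Births: 2400 * 0.21 = 504
Group 2: 1370 * 0.981 = 1344
Group 3: 2400 * 0.964 + 1210 * 0.463 = 2314 + 560 = 2874
Net migration: Group 1 + 270 → 774; Group 3 − 302 → 2572
→ [774, 1344, 2572]
Period 2:
Births: 1344 * 0.21 = 282
Group 2: 774 * 0.981 = 759
Group 3: 1344 * 0.964 + 2572 * 0.463 = 1296 + 1191 = 2487
Net migration: Group 1 + 270 → 552; Group 3 − 302 → 2185
→ [552, 759, 2185]
Period 3:
Births: 759 * 0.21 = 159
Group 2: 552 * 0.981 = 542
Group 3: 759 * 0.964 + 2185 * 0.463 = 732 + 1012 = 1744
Net migration: Group 1 + 270 → 429; Group 3 − 302 → 1442
→ [429, 542, 1442]

159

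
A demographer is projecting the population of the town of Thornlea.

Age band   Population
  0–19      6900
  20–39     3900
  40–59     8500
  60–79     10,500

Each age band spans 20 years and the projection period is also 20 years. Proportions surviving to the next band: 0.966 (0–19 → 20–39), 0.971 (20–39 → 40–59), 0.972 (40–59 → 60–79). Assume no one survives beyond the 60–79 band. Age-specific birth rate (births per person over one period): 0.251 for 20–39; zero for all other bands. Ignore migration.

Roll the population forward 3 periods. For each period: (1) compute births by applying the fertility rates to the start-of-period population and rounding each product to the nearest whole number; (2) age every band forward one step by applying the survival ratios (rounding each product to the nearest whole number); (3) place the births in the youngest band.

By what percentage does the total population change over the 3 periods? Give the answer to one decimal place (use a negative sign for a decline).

Call the groups 1 to 4, youngest first.
Period 1:
Births: 3900 × 0.251 = 979
Group 2: 6900 × 0.966 = 6665
Group 3: 3900 × 0.971 = 3787
Group 4: 8500 × 0.972 = 8262
Population now: 0–19=979, 20–39=6665, 40–59=3787, 60–79=8262
Period 2:
Births: 6665 × 0.251 = 1673
Group 2: 979 × 0.966 = 946
Group 3: 6665 × 0.971 = 6472
Group 4: 3787 × 0.972 = 3681
Population now: 0–19=1673, 20–39=946, 40–59=6472, 60–79=3681
Period 3:
Births: 946 × 0.251 = 237
Group 2: 1673 × 0.966 = 1616
Group 3: 946 × 0.971 = 919
Group 4: 6472 × 0.972 = 6291
Population now: 0–19=237, 20–39=1616, 40–59=919, 60–79=6291
Total: 29800 → 9063; change = -20737; percentage change = -69.6%

-69.6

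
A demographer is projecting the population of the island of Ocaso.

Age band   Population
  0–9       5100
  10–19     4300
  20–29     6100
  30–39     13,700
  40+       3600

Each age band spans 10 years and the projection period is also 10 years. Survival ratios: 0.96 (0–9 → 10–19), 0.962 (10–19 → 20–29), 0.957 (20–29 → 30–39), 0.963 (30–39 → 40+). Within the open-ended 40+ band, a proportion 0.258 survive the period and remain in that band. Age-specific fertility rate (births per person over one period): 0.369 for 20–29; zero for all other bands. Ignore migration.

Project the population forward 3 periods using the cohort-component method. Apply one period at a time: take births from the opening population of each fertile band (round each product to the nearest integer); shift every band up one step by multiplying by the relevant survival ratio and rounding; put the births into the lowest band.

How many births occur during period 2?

1527

After projecting period 1:
Births: 6100 × 0.369 = 2251
10–19: 5100 × 0.96 = 4896
20–29: 4300 × 0.962 = 4137
30–39: 6100 × 0.957 = 5838
40+: 13700 × 0.963 + 3600 × 0.258 = 13193 + 929 = 14122
End of period: [2251, 4896, 4137, 5838, 14122]
After projecting period 2:
Births: 4137 × 0.369 = 1527
10–19: 2251 × 0.96 = 2161
20–29: 4896 × 0.962 = 4710
30–39: 4137 × 0.957 = 3959
40+: 5838 × 0.963 + 14122 × 0.258 = 5622 + 3643 = 9265
End of period: [1527, 2161, 4710, 3959, 9265]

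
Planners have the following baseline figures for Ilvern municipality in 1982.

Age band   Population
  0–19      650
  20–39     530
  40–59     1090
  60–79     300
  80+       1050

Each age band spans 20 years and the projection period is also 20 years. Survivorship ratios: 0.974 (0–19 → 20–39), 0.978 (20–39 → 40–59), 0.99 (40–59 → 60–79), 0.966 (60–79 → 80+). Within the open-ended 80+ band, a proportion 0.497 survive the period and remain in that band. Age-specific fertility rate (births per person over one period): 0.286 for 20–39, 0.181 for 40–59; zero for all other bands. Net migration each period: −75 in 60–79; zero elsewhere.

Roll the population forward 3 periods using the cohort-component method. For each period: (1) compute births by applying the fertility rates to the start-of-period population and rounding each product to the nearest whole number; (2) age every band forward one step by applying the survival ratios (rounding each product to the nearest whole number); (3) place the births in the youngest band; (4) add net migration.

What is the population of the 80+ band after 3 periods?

1106

Call the bands 1 to 5, youngest first.
[period 1]
Births: 530 * 0.286 = 152, 1090 * 0.181 = 197 → total 349
Band 2: 650 * 0.974 = 633
Band 3: 530 * 0.978 = 518
Band 4: 1090 * 0.99 = 1079
Band 5: 300 * 0.966 + 1050 * 0.497 = 290 + 522 = 812
Net migration: Band 4 − 75 → 1004
→ [349, 633, 518, 1004, 812]
[period 2]
Births: 633 * 0.286 = 181, 518 * 0.181 = 94 → total 275
Band 2: 349 * 0.974 = 340
Band 3: 633 * 0.978 = 619
Band 4: 518 * 0.99 = 513
Band 5: 1004 * 0.966 + 812 * 0.497 = 970 + 404 = 1374
Net migration: Band 4 − 75 → 438
→ [275, 340, 619, 438, 1374]
[period 3]
Births: 340 * 0.286 = 97, 619 * 0.181 = 112 → total 209
Band 2: 275 * 0.974 = 268
Band 3: 340 * 0.978 = 333
Band 4: 619 * 0.99 = 613
Band 5: 438 * 0.966 + 1374 * 0.497 = 423 + 683 = 1106
Net migration: Band 4 − 75 → 538
→ [209, 268, 333, 538, 1106]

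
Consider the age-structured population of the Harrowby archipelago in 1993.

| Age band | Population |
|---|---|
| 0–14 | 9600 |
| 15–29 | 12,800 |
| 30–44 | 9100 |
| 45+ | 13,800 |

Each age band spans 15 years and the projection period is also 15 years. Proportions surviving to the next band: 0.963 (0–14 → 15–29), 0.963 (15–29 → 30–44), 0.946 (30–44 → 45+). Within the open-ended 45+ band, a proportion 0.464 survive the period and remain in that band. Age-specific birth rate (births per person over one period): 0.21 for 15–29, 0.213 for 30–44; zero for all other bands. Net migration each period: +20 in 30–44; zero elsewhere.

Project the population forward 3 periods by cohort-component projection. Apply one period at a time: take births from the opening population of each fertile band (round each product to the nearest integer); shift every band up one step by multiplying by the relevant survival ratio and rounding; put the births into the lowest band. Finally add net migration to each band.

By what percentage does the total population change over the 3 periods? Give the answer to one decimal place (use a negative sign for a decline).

Period 1.
Births: 12800 * 0.21 = 2688  |  9100 * 0.213 = 1938 — total 4626
15–29: 9600 * 0.963 = 9245
30–44: 12800 * 0.963 = 12326
45+: 9100 * 0.946 + 13800 * 0.464 = 8609 + 6403 = 15012
Net migration: 30–44 + 20 → 12346
End of period: [4626, 9245, 12346, 15012]
Period 2.
Births: 9245 * 0.21 = 1941  |  12346 * 0.213 = 2630 — total 4571
15–29: 4626 * 0.963 = 4455
30–44: 9245 * 0.963 = 8903
45+: 12346 * 0.946 + 15012 * 0.464 = 11679 + 6966 = 18645
Net migration: 30–44 + 20 → 8923
End of period: [4571, 4455, 8923, 18645]
Period 3.
Births: 4455 * 0.21 = 936  |  8923 * 0.213 = 1901 — total 2837
15–29: 4571 * 0.963 = 4402
30–44: 4455 * 0.963 = 4290
45+: 8923 * 0.946 + 18645 * 0.464 = 8441 + 8651 = 17092
Net migration: 30–44 + 20 → 4310
End of period: [2837, 4402, 4310, 17092]
Total: 45300 → 28641; change = -16659; percentage change = -36.8%

-36.8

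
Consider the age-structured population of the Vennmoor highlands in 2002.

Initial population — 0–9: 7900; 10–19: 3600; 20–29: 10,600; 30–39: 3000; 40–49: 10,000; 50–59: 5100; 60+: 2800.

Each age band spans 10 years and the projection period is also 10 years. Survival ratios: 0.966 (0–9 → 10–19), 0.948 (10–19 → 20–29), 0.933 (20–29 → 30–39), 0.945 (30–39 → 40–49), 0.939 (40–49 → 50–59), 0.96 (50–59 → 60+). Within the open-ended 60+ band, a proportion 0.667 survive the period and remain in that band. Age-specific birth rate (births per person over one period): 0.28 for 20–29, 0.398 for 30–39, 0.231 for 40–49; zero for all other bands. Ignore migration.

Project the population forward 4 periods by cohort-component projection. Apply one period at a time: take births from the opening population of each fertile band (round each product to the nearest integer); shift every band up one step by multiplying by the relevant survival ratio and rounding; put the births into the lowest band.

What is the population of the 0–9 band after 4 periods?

Let group 1 be 0–9 through group 7 = 60+.
— Period 1 —
Births: 10600 * 0.28 = 2968  |  3000 * 0.398 = 1194  |  10000 * 0.231 = 2310 → 6472
Group 2: 7900 * 0.966 = 7631
Group 3: 3600 * 0.948 = 3413
Group 4: 10600 * 0.933 = 9890
Group 5: 3000 * 0.945 = 2835
Group 6: 10000 * 0.939 = 9390
Group 7: 5100 * 0.96 + 2800 * 0.667 = 4896 + 1868 = 6764
→ [6472, 7631, 3413, 9890, 2835, 9390, 6764]
— Period 2 —
Births: 3413 * 0.28 = 956  |  9890 * 0.398 = 3936  |  2835 * 0.231 = 655 → 5547
Group 2: 6472 * 0.966 = 6252
Group 3: 7631 * 0.948 = 7234
Group 4: 3413 * 0.933 = 3184
Group 5: 9890 * 0.945 = 9346
Group 6: 2835 * 0.939 = 2662
Group 7: 9390 * 0.96 + 6764 * 0.667 = 9014 + 4512 = 13526
→ [5547, 6252, 7234, 3184, 9346, 2662, 13526]
— Period 3 —
Births: 7234 * 0.28 = 2026  |  3184 * 0.398 = 1267  |  9346 * 0.231 = 2159 → 5452
Group 2: 5547 * 0.966 = 5358
Group 3: 6252 * 0.948 = 5927
Group 4: 7234 * 0.933 = 6749
Group 5: 3184 * 0.945 = 3009
Group 6: 9346 * 0.939 = 8776
Group 7: 2662 * 0.96 + 13526 * 0.667 = 2556 + 9022 = 11578
→ [5452, 5358, 5927, 6749, 3009, 8776, 11578]
— Period 4 —
Births: 5927 * 0.28 = 1660  |  6749 * 0.398 = 2686  |  3009 * 0.231 = 695 → 5041
Group 2: 5452 * 0.966 = 5267
Group 3: 5358 * 0.948 = 5079
Group 4: 5927 * 0.933 = 5530
Group 5: 6749 * 0.945 = 6378
Group 6: 3009 * 0.939 = 2825
Group 7: 8776 * 0.96 + 11578 * 0.667 = 8425 + 7723 = 16148
→ [5041, 5267, 5079, 5530, 6378, 2825, 16148]

5041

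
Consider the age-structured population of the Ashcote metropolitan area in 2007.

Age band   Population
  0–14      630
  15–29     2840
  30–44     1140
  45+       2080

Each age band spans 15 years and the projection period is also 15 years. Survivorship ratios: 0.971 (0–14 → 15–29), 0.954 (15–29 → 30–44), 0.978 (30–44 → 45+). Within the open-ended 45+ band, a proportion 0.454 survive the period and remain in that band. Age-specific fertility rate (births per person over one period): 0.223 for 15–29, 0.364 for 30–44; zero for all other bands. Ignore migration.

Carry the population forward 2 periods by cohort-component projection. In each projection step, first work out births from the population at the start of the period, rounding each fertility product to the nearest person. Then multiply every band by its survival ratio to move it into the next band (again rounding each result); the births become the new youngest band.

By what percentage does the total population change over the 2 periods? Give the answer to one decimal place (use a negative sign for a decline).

— Period 1 —
Births: 2840 × 0.223 = 633 ; 1140 × 0.364 = 415 → total 1048
15–29: 630 × 0.971 = 612
30–44: 2840 × 0.954 = 2709
45+: 1140 × 0.978 + 2080 × 0.454 = 1115 + 944 = 2059
→ [1048, 612, 2709, 2059]
— Period 2 —
Births: 612 × 0.223 = 136 ; 2709 × 0.364 = 986 → total 1122
15–29: 1048 × 0.971 = 1018
30–44: 612 × 0.954 = 584
45+: 2709 × 0.978 + 2059 × 0.454 = 2649 + 935 = 3584
→ [1122, 1018, 584, 3584]
Total: 6690 → 6308; change = -382; percentage change = -5.7%

-5.7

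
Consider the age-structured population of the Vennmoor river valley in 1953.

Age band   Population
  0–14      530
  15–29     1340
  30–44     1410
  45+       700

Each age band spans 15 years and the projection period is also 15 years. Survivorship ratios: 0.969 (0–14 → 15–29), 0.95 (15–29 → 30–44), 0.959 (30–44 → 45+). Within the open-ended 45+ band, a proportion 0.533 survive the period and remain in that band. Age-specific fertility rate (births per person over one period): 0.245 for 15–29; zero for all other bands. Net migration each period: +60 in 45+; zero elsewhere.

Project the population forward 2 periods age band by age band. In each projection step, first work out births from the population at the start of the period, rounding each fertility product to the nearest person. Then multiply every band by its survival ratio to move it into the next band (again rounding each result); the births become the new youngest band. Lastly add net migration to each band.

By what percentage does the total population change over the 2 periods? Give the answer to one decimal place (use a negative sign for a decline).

Call the bands 1 to 4, youngest first.
[period 1]
Births: 1340 * 0.245 = 328
Band 2: 530 * 0.969 = 514
Band 3: 1340 * 0.95 = 1273
Band 4: 1410 * 0.959 + 700 * 0.533 = 1352 + 373 = 1725
Net migration: Band 4 + 60 → 1785
→ [328, 514, 1273, 1785]
[period 2]
Births: 514 * 0.245 = 126
Band 2: 328 * 0.969 = 318
Band 3: 514 * 0.95 = 488
Band 4: 1273 * 0.959 + 1785 * 0.533 = 1221 + 951 = 2172
Net migration: Band 4 + 60 → 2232
→ [126, 318, 488, 2232]
Total: 3980 → 3164; change = -816; percentage change = -20.5%

-20.5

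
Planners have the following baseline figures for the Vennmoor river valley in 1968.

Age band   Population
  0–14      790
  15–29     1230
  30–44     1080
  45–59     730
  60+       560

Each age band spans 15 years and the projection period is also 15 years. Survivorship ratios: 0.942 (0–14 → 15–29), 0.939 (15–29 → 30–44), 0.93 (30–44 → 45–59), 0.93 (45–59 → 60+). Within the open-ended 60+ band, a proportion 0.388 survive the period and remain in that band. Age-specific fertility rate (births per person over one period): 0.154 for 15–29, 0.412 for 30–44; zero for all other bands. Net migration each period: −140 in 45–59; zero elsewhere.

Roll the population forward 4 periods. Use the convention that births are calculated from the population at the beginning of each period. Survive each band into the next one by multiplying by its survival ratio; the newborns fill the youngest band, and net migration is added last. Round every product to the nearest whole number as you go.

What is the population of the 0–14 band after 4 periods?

Period 1:
Births: 1230 × 0.154 = 189, 1080 × 0.412 = 445 → 634
15–29: 790 × 0.942 = 744
30–44: 1230 × 0.939 = 1155
45–59: 1080 × 0.93 = 1004
60+: 730 × 0.93 + 560 × 0.388 = 679 + 217 = 896
Net migration: 45–59 − 140 → 864
Giving 634 / 744 / 1155 / 864 / 896.
Period 2:
Births: 744 × 0.154 = 115, 1155 × 0.412 = 476 → 591
15–29: 634 × 0.942 = 597
30–44: 744 × 0.939 = 699
45–59: 1155 × 0.93 = 1074
60+: 864 × 0.93 + 896 × 0.388 = 804 + 348 = 1152
Net migration: 45–59 − 140 → 934
Giving 591 / 597 / 699 / 934 / 1152.
Period 3:
Births: 597 × 0.154 = 92, 699 × 0.412 = 288 → 380
15–29: 591 × 0.942 = 557
30–44: 597 × 0.939 = 561
45–59: 699 × 0.93 = 650
60+: 934 × 0.93 + 1152 × 0.388 = 869 + 447 = 1316
Net migration: 45–59 − 140 → 510
Giving 380 / 557 / 561 / 510 / 1316.
Period 4:
Births: 557 × 0.154 = 86, 561 × 0.412 = 231 → 317
15–29: 380 × 0.942 = 358
30–44: 557 × 0.939 = 523
45–59: 561 × 0.93 = 522
60+: 510 × 0.93 + 1316 × 0.388 = 474 + 511 = 985
Net migration: 45–59 − 140 → 382
Giving 317 / 358 / 523 / 382 / 985.

317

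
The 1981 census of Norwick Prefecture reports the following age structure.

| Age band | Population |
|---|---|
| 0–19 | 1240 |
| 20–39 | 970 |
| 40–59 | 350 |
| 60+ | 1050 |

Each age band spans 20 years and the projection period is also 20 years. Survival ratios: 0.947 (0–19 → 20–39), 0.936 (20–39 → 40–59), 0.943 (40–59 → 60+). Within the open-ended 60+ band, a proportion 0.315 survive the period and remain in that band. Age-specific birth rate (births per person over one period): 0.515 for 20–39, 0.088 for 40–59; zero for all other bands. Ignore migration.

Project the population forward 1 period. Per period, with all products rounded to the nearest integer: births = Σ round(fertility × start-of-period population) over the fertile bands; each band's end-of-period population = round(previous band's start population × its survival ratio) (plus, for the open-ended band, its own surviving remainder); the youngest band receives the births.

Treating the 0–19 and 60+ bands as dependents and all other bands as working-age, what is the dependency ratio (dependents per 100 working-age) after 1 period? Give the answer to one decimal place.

(Bands numbered youngest = 1 to oldest = 4.)
After projecting period 1:
Births: 970 × 0.515 = 500 ; 350 × 0.088 = 31 → total 531
Band 2: 1240 × 0.947 = 1174
Band 3: 970 × 0.936 = 908
Band 4: 350 × 0.943 + 1050 × 0.315 = 330 + 331 = 661
End of period: [531, 1174, 908, 661]
Dependents (band 0–19 + band 60+) = 531 + 661 = 1192; working-age = 2082; ratio = 1192/2082 × 100 = 57.3

57.3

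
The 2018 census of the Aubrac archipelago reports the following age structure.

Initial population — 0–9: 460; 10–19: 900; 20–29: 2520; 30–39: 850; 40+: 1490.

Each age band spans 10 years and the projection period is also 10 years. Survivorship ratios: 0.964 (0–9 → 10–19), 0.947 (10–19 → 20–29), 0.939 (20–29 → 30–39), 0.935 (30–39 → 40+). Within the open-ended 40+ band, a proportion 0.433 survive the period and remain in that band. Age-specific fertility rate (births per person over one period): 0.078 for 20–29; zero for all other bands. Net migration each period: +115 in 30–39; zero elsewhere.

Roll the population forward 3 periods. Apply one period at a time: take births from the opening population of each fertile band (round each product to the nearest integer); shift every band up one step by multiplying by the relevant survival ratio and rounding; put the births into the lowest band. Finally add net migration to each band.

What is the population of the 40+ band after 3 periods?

Let group 1 be 0–9 through group 5 = 40+.
— Period 1 —
Births: 2520 × 0.078 = 197
Group 2: 460 × 0.964 = 443
Group 3: 900 × 0.947 = 852
Group 4: 2520 × 0.939 = 2366
Group 5: 850 × 0.935 + 1490 × 0.433 = 795 + 645 = 1440
Net migration: Group 4 + 115 → 2481
Population now: 0–9=197, 10–19=443, 20–29=852, 30–39=2481, 40+=1440
— Period 2 —
Births: 852 × 0.078 = 66
Group 2: 197 × 0.964 = 190
Group 3: 443 × 0.947 = 420
Group 4: 852 × 0.939 = 800
Group 5: 2481 × 0.935 + 1440 × 0.433 = 2320 + 624 = 2944
Net migration: Group 4 + 115 → 915
Population now: 0–9=66, 10–19=190, 20–29=420, 30–39=915, 40+=2944
— Period 3 —
Births: 420 × 0.078 = 33
Group 2: 66 × 0.964 = 64
Group 3: 190 × 0.947 = 180
Group 4: 420 × 0.939 = 394
Group 5: 915 × 0.935 + 2944 × 0.433 = 856 + 1275 = 2131
Net migration: Group 4 + 115 → 509
Population now: 0–9=33, 10–19=64, 20–29=180, 30–39=509, 40+=2131

2131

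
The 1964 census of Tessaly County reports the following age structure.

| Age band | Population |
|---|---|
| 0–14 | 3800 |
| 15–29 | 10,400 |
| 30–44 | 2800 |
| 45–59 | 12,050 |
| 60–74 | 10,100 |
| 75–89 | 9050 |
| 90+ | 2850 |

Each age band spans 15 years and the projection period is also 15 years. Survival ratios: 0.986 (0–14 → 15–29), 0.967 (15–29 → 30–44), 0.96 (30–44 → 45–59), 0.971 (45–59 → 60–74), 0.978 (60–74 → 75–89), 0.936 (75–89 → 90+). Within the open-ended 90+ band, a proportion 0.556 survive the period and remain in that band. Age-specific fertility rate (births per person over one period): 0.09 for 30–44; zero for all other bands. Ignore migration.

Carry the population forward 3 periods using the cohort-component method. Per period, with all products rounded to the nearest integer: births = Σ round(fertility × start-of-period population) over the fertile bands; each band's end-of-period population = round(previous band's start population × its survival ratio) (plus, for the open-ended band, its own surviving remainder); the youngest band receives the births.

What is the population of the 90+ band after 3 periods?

18961

— Period 1 —
Births: 2800 * 0.09 = 252
15–29: 3800 * 0.986 = 3747
30–44: 10400 * 0.967 = 10057
45–59: 2800 * 0.96 = 2688
60–74: 12050 * 0.971 = 11701
75–89: 10100 * 0.978 = 9878
90+: 9050 * 0.936 + 2850 * 0.556 = 8471 + 1585 = 10056
Population now: 0–14=252, 15–29=3747, 30–44=10057, 45–59=2688, 60–74=11701, 75–89=9878, 90+=10056
— Period 2 —
Births: 10057 * 0.09 = 905
15–29: 252 * 0.986 = 248
30–44: 3747 * 0.967 = 3623
45–59: 10057 * 0.96 = 9655
60–74: 2688 * 0.971 = 2610
75–89: 11701 * 0.978 = 11444
90+: 9878 * 0.936 + 10056 * 0.556 = 9246 + 5591 = 14837
Population now: 0–14=905, 15–29=248, 30–44=3623, 45–59=9655, 60–74=2610, 75–89=11444, 90+=14837
— Period 3 —
Births: 3623 * 0.09 = 326
15–29: 905 * 0.986 = 892
30–44: 248 * 0.967 = 240
45–59: 3623 * 0.96 = 3478
60–74: 9655 * 0.971 = 9375
75–89: 2610 * 0.978 = 2553
90+: 11444 * 0.936 + 14837 * 0.556 = 10712 + 8249 = 18961
Population now: 0–14=326, 15–29=892, 30–44=240, 45–59=3478, 60–74=9375, 75–89=2553, 90+=18961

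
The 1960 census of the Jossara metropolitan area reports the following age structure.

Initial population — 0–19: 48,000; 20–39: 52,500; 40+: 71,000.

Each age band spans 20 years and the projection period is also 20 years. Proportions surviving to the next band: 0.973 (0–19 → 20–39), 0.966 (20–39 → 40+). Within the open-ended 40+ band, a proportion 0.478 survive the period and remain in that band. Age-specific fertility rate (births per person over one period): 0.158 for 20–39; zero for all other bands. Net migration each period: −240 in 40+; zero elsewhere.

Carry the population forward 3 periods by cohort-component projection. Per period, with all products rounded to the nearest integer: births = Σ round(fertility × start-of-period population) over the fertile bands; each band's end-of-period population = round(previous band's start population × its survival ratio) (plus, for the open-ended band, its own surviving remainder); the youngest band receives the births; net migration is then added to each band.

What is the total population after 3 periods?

56750

(Bands numbered youngest = 1 to oldest = 3.)
After projecting period 1:
Births: 52500 * 0.158 = 8295
Band 2: 48000 * 0.973 = 46704
Band 3: 52500 * 0.966 + 71000 * 0.478 = 50715 + 33938 = 84653
Net migration: Band 3 − 240 → 84413
End of period: [8295, 46704, 84413]
After projecting period 2:
Births: 46704 * 0.158 = 7379
Band 2: 8295 * 0.973 = 8071
Band 3: 46704 * 0.966 + 84413 * 0.478 = 45116 + 40349 = 85465
Net migration: Band 3 − 240 → 85225
End of period: [7379, 8071, 85225]
After projecting period 3:
Births: 8071 * 0.158 = 1275
Band 2: 7379 * 0.973 = 7180
Band 3: 8071 * 0.966 + 85225 * 0.478 = 7797 + 40738 = 48535
Net migration: Band 3 − 240 → 48295
End of period: [1275, 7180, 48295]
Total after period 3: 1275 + 7180 + 48295 = 56750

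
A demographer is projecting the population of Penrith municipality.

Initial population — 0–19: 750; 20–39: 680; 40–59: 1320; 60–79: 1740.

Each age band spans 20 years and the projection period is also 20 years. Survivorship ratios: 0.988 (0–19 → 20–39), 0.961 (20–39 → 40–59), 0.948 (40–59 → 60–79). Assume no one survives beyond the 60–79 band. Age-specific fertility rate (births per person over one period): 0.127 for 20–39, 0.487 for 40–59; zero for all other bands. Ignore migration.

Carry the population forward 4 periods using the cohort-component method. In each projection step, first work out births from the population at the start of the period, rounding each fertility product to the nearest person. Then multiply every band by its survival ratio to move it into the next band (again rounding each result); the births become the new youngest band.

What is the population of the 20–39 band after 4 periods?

Period 1:
Births: 680 × 0.127 = 86  |  1320 × 0.487 = 643 ⇒ total 729
20–39: 750 × 0.988 = 741
40–59: 680 × 0.961 = 653
60–79: 1320 × 0.948 = 1251
Giving 729 / 741 / 653 / 1251.
Period 2:
Births: 741 × 0.127 = 94  |  653 × 0.487 = 318 ⇒ total 412
20–39: 729 × 0.988 = 720
40–59: 741 × 0.961 = 712
60–79: 653 × 0.948 = 619
Giving 412 / 720 / 712 / 619.
Period 3:
Births: 720 × 0.127 = 91  |  712 × 0.487 = 347 ⇒ total 438
20–39: 412 × 0.988 = 407
40–59: 720 × 0.961 = 692
60–79: 712 × 0.948 = 675
Giving 438 / 407 / 692 / 675.
Period 4:
Births: 407 × 0.127 = 52  |  692 × 0.487 = 337 ⇒ total 389
20–39: 438 × 0.988 = 433
40–59: 407 × 0.961 = 391
60–79: 692 × 0.948 = 656
Giving 389 / 433 / 391 / 656.

433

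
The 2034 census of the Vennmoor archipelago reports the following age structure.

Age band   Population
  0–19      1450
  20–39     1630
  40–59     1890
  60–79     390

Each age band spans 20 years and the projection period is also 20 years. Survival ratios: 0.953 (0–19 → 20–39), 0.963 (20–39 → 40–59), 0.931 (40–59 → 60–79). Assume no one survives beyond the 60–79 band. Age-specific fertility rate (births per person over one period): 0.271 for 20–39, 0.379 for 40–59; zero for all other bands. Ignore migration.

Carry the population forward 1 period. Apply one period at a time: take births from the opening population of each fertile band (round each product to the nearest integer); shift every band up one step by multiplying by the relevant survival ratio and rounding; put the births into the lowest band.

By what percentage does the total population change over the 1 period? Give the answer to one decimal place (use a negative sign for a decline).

Numbering the groups 1..4 from youngest to oldest:
— Period 1 —
Births: 1630 * 0.271 = 442  |  1890 * 0.379 = 716 — total 1158
Group 2: 1450 * 0.953 = 1382
Group 3: 1630 * 0.963 = 1570
Group 4: 1890 * 0.931 = 1760
Population now: 0–19=1158, 20–39=1382, 40–59=1570, 60–79=1760
Total: 5360 → 5870; change = 510; percentage change = 9.5%

9.5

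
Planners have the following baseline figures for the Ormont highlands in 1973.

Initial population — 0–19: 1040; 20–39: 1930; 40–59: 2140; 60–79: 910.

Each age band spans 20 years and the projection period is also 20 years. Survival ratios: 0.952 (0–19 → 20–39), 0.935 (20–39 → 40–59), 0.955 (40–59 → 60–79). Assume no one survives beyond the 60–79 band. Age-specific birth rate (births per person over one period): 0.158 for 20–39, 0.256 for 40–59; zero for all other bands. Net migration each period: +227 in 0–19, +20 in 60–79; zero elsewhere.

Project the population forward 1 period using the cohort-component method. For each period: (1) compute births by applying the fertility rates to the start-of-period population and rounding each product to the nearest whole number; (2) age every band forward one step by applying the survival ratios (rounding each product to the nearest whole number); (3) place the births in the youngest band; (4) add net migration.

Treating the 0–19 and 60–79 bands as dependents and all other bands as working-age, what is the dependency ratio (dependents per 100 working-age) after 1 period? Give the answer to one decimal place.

(Bands numbered youngest = 1 to oldest = 4.)
[period 1]
Births: 1930 × 0.158 = 305 ; 2140 × 0.256 = 548 — total 853
Band 2: 1040 × 0.952 = 990
Band 3: 1930 × 0.935 = 1805
Band 4: 2140 × 0.955 = 2044
Net migration: Band 1 + 227 → 1080; Band 4 + 20 → 2064
End of period: [1080, 990, 1805, 2064]
Dependents (band 0–19 + band 60–79) = 1080 + 2064 = 3144; working-age = 2795; ratio = 3144/2795 × 100 = 112.5

112.5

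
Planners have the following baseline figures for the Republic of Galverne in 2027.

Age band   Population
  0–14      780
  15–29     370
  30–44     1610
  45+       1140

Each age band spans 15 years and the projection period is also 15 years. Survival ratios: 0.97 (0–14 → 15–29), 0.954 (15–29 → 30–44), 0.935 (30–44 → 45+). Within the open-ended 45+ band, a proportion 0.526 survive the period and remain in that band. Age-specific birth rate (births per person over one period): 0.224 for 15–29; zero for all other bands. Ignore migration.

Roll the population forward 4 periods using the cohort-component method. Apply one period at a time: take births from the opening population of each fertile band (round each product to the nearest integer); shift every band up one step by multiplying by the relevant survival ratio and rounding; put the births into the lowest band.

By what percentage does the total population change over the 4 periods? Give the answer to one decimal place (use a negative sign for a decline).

Call the bands 1 to 4, youngest first.
Period 1.
Births: 370 * 0.224 = 83
Band 2: 780 * 0.97 = 757
Band 3: 370 * 0.954 = 353
Band 4: 1610 * 0.935 + 1140 * 0.526 = 1505 + 600 = 2105
Population now: 0–14=83, 15–29=757, 30–44=353, 45+=2105
Period 2.
Births: 757 * 0.224 = 170
Band 2: 83 * 0.97 = 81
Band 3: 757 * 0.954 = 722
Band 4: 353 * 0.935 + 2105 * 0.526 = 330 + 1107 = 1437
Population now: 0–14=170, 15–29=81, 30–44=722, 45+=1437
Period 3.
Births: 81 * 0.224 = 18
Band 2: 170 * 0.97 = 165
Band 3: 81 * 0.954 = 77
Band 4: 722 * 0.935 + 1437 * 0.526 = 675 + 756 = 1431
Population now: 0–14=18, 15–29=165, 30–44=77, 45+=1431
Period 4.
Births: 165 * 0.224 = 37
Band 2: 18 * 0.97 = 17
Band 3: 165 * 0.954 = 157
Band 4: 77 * 0.935 + 1431 * 0.526 = 72 + 753 = 825
Population now: 0–14=37, 15–29=17, 30–44=157, 45+=825
Total: 3900 → 1036; change = -2864; percentage change = -73.4%

-73.4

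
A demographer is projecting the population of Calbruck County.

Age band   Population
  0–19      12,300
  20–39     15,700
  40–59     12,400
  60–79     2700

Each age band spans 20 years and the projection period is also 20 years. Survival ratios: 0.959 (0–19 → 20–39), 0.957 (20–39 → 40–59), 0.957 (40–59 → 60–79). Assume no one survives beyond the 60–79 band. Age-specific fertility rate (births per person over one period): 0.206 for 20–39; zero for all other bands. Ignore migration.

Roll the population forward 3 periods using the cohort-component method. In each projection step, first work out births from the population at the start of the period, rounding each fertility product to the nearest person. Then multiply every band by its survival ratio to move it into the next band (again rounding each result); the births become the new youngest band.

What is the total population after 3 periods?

(Groups numbered youngest = 1 to oldest = 4.)
Period 1:
Births: 15700 * 0.206 = 3234
Group 2: 12300 * 0.959 = 11796
Group 3: 15700 * 0.957 = 15025
Group 4: 12400 * 0.957 = 11867
Giving 3234 / 11796 / 15025 / 11867.
Period 2:
Births: 11796 * 0.206 = 2430
Group 2: 3234 * 0.959 = 3101
Group 3: 11796 * 0.957 = 11289
Group 4: 15025 * 0.957 = 14379
Giving 2430 / 3101 / 11289 / 14379.
Period 3:
Births: 3101 * 0.206 = 639
Group 2: 2430 * 0.959 = 2330
Group 3: 3101 * 0.957 = 2968
Group 4: 11289 * 0.957 = 10804
Giving 639 / 2330 / 2968 / 10804.
Total after period 3: 639 + 2330 + 2968 + 10804 = 16741

16741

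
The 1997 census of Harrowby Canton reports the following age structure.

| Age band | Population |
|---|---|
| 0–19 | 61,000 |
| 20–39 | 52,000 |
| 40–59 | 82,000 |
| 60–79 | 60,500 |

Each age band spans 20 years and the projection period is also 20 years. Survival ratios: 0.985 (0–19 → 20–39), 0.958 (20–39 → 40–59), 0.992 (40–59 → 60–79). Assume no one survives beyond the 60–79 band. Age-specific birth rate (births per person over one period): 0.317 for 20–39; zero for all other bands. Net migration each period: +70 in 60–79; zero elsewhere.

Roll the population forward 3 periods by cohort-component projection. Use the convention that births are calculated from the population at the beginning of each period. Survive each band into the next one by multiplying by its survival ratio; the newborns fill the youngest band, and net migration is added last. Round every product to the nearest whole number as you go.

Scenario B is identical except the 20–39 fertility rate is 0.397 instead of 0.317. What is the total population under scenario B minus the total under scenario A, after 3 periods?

11586

Period 1:
Births: 52000 * 0.317 = 16484
20–39: 61000 * 0.985 = 60085
40–59: 52000 * 0.958 = 49816
60–79: 82000 * 0.992 = 81344
Net migration: 60–79 + 70 → 81414
Population now: 0–19=16484, 20–39=60085, 40–59=49816, 60–79=81414
Period 2:
Births: 60085 * 0.317 = 19047
20–39: 16484 * 0.985 = 16237
40–59: 60085 * 0.958 = 57561
60–79: 49816 * 0.992 = 49417
Net migration: 60–79 + 70 → 49487
Population now: 0–19=19047, 20–39=16237, 40–59=57561, 60–79=49487
Period 3:
Births: 16237 * 0.317 = 5147
20–39: 19047 * 0.985 = 18761
40–59: 16237 * 0.958 = 15555
60–79: 57561 * 0.992 = 57101
Net migration: 60–79 + 70 → 57171
Population now: 0–19=5147, 20–39=18761, 40–59=15555, 60–79=57171
Scenario A total after 3 periods: 96634
Scenario B projection —
Period 1:
Births: 52000 * 0.397 = 20644
20–39: 61000 * 0.985 = 60085
40–59: 52000 * 0.958 = 49816
60–79: 82000 * 0.992 = 81344
Net migration: 60–79 + 70 → 81414
Population now: 0–19=20644, 20–39=60085, 40–59=49816, 60–79=81414
Period 2:
Births: 60085 * 0.397 = 23854
20–39: 20644 * 0.985 = 20334
40–59: 60085 * 0.958 = 57561
60–79: 49816 * 0.992 = 49417
Net migration: 60–79 + 70 → 49487
Population now: 0–19=23854, 20–39=20334, 40–59=57561, 60–79=49487
Period 3:
Births: 20334 * 0.397 = 8073
20–39: 23854 * 0.985 = 23496
40–59: 20334 * 0.958 = 19480
60–79: 57561 * 0.992 = 57101
Net migration: 60–79 + 70 → 57171
Population now: 0–19=8073, 20–39=23496, 40–59=19480, 60–79=57171
Scenario B total after 3 periods: 108220
Difference B − A = 108220 − 96634 = 11586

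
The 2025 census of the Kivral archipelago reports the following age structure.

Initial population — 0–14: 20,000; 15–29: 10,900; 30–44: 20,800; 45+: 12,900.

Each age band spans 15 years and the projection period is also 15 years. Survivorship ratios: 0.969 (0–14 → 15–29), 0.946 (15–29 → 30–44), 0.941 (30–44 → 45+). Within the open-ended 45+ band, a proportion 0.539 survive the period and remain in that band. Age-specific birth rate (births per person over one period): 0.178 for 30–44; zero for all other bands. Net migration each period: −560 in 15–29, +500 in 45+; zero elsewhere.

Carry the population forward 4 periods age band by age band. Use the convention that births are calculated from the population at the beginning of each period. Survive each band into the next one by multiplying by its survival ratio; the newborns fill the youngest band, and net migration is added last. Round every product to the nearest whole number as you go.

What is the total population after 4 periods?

Let group 1 be 0–14 through group 4 = 45+.
Period 1.
Births: 20800 * 0.178 = 3702
Group 2: 20000 * 0.969 = 19380
Group 3: 10900 * 0.946 = 10311
Group 4: 20800 * 0.941 + 12900 * 0.539 = 19573 + 6953 = 26526
Net migration: Group 2 − 560 → 18820; Group 4 + 500 → 27026
Population now: 0–14=3702, 15–29=18820, 30–44=10311, 45+=27026
Period 2.
Births: 10311 * 0.178 = 1835
Group 2: 3702 * 0.969 = 3587
Group 3: 18820 * 0.946 = 17804
Group 4: 10311 * 0.941 + 27026 * 0.539 = 9703 + 14567 = 24270
Net migration: Group 2 − 560 → 3027; Group 4 + 500 → 24770
Population now: 0–14=1835, 15–29=3027, 30–44=17804, 45+=24770
Period 3.
Births: 17804 * 0.178 = 3169
Group 2: 1835 * 0.969 = 1778
Group 3: 3027 * 0.946 = 2864
Group 4: 17804 * 0.941 + 24770 * 0.539 = 16754 + 13351 = 30105
Net migration: Group 2 − 560 → 1218; Group 4 + 500 → 30605
Population now: 0–14=3169, 15–29=1218, 30–44=2864, 45+=30605
Period 4.
Births: 2864 * 0.178 = 510
Group 2: 3169 * 0.969 = 3071
Group 3: 1218 * 0.946 = 1152
Group 4: 2864 * 0.941 + 30605 * 0.539 = 2695 + 16496 = 19191
Net migration: Group 2 − 560 → 2511; Group 4 + 500 → 19691
Population now: 0–14=510, 15–29=2511, 30–44=1152, 45+=19691
Total after period 4: 510 + 2511 + 1152 + 19691 = 23864

23864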